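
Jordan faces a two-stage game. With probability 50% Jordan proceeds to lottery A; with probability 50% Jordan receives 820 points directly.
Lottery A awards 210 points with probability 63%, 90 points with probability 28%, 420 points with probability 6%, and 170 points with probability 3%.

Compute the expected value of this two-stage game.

503.9 points

EV(A) = 0.63 × 210 + 0.28 × 90 + 0.06 × 420 + 0.03 × 170 = 132.3 + 25.2 + 25.2 + 5.1 = 187.8
Branch B: 820 (certain)
Overall = 0.5 × 187.8 + 0.5 × 820 = 93.9 + 410 = 503.9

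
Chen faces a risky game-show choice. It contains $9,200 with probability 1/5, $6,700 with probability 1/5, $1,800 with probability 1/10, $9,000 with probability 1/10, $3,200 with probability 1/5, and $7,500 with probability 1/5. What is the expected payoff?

$6,400

EV = 1/5 × 9200 + 1/5 × 6700 + 1/10 × 1800 + 1/10 × 9000 + 1/5 × 3200 + 1/5 × 7500 = 1840 + 1340 + 180 + 900 + 640 + 1500 = 6400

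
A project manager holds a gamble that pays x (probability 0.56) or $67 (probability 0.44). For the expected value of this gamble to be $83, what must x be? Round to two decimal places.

x = $95.57

0.56·x + 0.44·67 = 83
0.56·x = 83 − 29.48 = 53.52
x = 53.52 / 0.56 = 95.5714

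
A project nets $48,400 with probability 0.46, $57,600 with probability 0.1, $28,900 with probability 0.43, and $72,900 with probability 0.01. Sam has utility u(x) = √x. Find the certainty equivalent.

E[u] = 0.46·√48400 + 0.1·√57600 + 0.43·√28900 + 0.01·√72900 = 0.46·220 + 0.1·240 + 0.43·170 + 0.01·270 = 201
CE = (201)² = 40401

$40,401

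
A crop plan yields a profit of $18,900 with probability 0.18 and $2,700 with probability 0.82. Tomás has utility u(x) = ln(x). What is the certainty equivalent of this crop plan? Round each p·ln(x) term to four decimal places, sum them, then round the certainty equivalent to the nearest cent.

$3,832.22

E[u] = 0.18·ln(18900) + 0.82·ln(2700) = 1.7724 + 6.4788 = 8.2512
CE = e^8.2512 ≈ 3832.22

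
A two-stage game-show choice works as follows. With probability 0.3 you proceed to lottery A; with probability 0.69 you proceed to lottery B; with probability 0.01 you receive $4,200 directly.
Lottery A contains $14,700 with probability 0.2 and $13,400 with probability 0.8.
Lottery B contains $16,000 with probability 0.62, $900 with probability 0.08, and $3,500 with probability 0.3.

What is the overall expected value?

EV(A) = 0.2 × 14700 + 0.8 × 13400 = 2940 + 10720 = 13660
EV(B) = 0.62 × 16000 + 0.08 × 900 + 0.3 × 3500 = 9920 + 72 + 1050 = 11042
Branch C: 4200 (certain)
Overall = 0.3 × 13660 + 0.69 × 11042 + 0.01 × 4200 = 4098 + 7618.98 + 42 = 11758.98

$11,758.98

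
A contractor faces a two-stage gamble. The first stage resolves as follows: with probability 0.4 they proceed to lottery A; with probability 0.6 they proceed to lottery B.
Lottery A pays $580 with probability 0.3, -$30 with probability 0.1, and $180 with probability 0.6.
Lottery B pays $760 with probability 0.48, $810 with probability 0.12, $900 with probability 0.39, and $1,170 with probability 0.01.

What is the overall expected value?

$606.42

EV(A) = 0.3 × 580 + 0.1 × (-30) + 0.6 × 180 = 174 − 3 + 108 = 279
EV(B) = 0.48 × 760 + 0.12 × 810 + 0.39 × 900 + 0.01 × 1170 = 364.8 + 97.2 + 351 + 11.7 = 824.7
Overall = 0.4 × 279 + 0.6 × 824.7 = 111.6 + 494.82 = 606.42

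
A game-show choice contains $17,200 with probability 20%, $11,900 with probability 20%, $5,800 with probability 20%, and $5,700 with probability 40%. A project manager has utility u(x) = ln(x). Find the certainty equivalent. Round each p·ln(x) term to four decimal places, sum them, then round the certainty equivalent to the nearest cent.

$8,265.12

E[u] = 0.2·ln(17200) + 0.2·ln(11900) + 0.2·ln(5800) + 0.4·ln(5700) = 1.9505 + 1.8769 + 1.7331 + 3.4593 = 9.0198
CE = e^9.0198 ≈ 8265.12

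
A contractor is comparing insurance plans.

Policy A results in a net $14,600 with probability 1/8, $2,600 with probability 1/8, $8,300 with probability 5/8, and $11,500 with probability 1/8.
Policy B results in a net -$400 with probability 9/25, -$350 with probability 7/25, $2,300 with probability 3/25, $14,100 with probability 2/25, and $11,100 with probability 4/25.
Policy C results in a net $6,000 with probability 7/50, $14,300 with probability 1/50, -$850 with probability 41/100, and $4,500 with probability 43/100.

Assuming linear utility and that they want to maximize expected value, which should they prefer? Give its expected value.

Policy A ($8,775)

Policy A = 1/8 × 14600 + 1/8 × 2600 + 5/8 × 8300 + 1/8 × 11500 = 1825 + 325 + 5187.5 + 1437.5 = 8775
Policy B = 9/25 × (-400) + 7/25 × (-350) + 3/25 × 2300 + 2/25 × 14100 + 4/25 × 11100 = -144 − 98 + 276 + 1128 + 1776 = 2938
Policy C = 7/50 × 6000 + 1/50 × 14300 + 41/100 × (-850) + 43/100 × 4500 = 840 + 286 − 348.5 + 1935 = 2712.5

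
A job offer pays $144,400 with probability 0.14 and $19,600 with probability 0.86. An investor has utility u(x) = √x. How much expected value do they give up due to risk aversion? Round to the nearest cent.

E[u] = 0.14·√144400 + 0.86·√19600 = 0.14·380 + 0.86·140 = 173.6
CE = (173.6)² = 30136.96
Risk premium = EV − CE = 37072 − 30136.96 = 6935.04

$6,935.04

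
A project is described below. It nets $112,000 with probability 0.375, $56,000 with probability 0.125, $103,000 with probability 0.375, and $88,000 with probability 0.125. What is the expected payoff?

EV = 0.375 × 112000 + 0.125 × 56000 + 0.375 × 103000 + 0.125 × 88000 = 42000 + 7000 + 38625 + 11000 = 98625

$98,625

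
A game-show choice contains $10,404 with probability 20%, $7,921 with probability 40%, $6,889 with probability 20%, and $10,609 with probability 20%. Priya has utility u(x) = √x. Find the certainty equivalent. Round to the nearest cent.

$8,686.24

E[u] = 0.2·√10404 + 0.4·√7921 + 0.2·√6889 + 0.2·√10609 = 0.2·102 + 0.4·89 + 0.2·83 + 0.2·103 = 93.2
CE = (93.2)² = 8686.24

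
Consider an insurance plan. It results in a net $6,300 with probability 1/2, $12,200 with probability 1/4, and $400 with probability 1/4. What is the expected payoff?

$6,300

EV = 1/2 × 6300 + 1/4 × 12200 + 1/4 × 400 = 3150 + 3050 + 100 = 6300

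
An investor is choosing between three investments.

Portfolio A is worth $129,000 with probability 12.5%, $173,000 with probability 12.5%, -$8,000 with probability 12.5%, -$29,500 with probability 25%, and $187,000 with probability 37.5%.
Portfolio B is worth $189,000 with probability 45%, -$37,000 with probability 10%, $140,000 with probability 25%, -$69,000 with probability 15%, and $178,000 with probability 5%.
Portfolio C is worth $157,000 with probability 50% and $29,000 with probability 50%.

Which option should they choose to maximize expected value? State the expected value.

Portfolio B ($114,900)

Portfolio A = 0.125 × 129000 + 0.125 × 173000 + 0.125 × (-8000) + 0.25 × (-29500) + 0.375 × 187000 = 16125 + 21625 − 1000 − 7375 + 70125 = 99500
Portfolio B = 0.45 × 189000 + 0.1 × (-37000) + 0.25 × 140000 + 0.15 × (-69000) + 0.05 × 178000 = 85050 − 3700 + 35000 − 10350 + 8900 = 114900
Portfolio C = 0.5 × 157000 + 0.5 × 29000 = 78500 + 14500 = 93000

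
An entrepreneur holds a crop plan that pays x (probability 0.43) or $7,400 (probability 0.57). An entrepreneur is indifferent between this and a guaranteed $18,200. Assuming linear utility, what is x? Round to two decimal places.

0.43·x + 0.57·7400 = 18200
0.43·x = 18200 − 4218 = 13982
x = 13982 / 0.43 = 32516.2791

x = $32,516.28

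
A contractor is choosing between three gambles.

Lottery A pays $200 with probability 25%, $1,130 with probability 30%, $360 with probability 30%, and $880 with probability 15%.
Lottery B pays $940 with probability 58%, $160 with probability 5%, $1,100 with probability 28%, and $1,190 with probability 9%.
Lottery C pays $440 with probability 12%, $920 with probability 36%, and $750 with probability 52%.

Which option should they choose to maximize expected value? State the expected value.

Lottery B ($968.30)

Lottery A = 0.25 × 200 + 0.3 × 1130 + 0.3 × 360 + 0.15 × 880 = 50 + 339 + 108 + 132 = 629
Lottery B = 0.58 × 940 + 0.05 × 160 + 0.28 × 1100 + 0.09 × 1190 = 545.2 + 8 + 308 + 107.1 = 968.3
Lottery C = 0.12 × 440 + 0.36 × 920 + 0.52 × 750 = 52.8 + 331.2 + 390 = 774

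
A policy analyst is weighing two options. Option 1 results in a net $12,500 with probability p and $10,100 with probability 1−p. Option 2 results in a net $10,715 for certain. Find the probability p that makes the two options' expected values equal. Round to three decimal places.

p·12500 + (1−p)·10100 = 10715
2400p + 10100 = 10715
p = (10715 − 10100) / 2400

p = 0.256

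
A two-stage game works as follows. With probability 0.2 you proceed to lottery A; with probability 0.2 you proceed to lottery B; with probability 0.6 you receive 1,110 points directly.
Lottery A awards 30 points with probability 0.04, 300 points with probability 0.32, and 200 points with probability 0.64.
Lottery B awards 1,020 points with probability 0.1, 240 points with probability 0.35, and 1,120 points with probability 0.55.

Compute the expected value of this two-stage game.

EV(A) = 0.04 × 30 + 0.32 × 300 + 0.64 × 200 = 1.2 + 96 + 128 = 225.2
EV(B) = 0.1 × 1020 + 0.35 × 240 + 0.55 × 1120 = 102 + 84 + 616 = 802
Branch C: 1110 (certain)
Overall = 0.2 × 225.2 + 0.2 × 802 + 0.6 × 1110 = 45.04 + 160.4 + 666 = 871.44

871.44 points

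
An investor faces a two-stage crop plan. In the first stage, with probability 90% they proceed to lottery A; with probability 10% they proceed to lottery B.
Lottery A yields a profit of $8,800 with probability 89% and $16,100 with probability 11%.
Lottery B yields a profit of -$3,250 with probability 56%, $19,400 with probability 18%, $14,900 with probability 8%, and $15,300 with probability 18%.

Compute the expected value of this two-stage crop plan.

$9,204.50

EV(A) = 0.89 × 8800 + 0.11 × 16100 = 7832 + 1771 = 9603
EV(B) = 0.56 × (-3250) + 0.18 × 19400 + 0.08 × 14900 + 0.18 × 15300 = -1820 + 3492 + 1192 + 2754 = 5618
Overall = 0.9 × 9603 + 0.1 × 5618 = 8642.7 + 561.8 = 9204.5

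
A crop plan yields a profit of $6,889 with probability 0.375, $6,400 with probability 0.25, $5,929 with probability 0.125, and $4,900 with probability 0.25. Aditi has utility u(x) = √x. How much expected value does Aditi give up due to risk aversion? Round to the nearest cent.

E[u] = 0.375·√6889 + 0.25·√6400 + 0.125·√5929 + 0.25·√4900 = 0.375·83 + 0.25·80 + 0.125·77 + 0.25·70 = 78.25
CE = (78.25)² = 6123.0625
Risk premium = EV − CE = 6149.5 − 6123.0625 = 26.4375

$26.44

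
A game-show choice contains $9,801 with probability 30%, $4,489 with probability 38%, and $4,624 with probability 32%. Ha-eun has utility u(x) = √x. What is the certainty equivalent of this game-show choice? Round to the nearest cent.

E[u] = 0.3·√9801 + 0.38·√4489 + 0.32·√4624 = 0.3·99 + 0.38·67 + 0.32·68 = 76.92
CE = (76.92)² = 5916.6864

$5,916.69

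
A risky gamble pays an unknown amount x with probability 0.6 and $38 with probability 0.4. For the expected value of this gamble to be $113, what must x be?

x = $163

0.6·x + 0.4·38 = 113
0.6·x = 113 − 15.2 = 97.8
x = 97.8 / 0.6 = 163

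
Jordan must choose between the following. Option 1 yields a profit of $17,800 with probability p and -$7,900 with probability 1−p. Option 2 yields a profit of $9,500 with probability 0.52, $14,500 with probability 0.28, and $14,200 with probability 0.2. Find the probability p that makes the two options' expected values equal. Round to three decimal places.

p = 0.768

EV(Option 2) = 0.52 × 9500 + 0.28 × 14500 + 0.2 × 14200 = 4940 + 4060 + 2840 = 11840
p·17800 + (1−p)·(-7900) = 11840
25700p − 7900 = 11840
p = (11840 + 7900) / 25700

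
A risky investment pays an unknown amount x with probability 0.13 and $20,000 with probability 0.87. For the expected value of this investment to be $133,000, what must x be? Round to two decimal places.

0.13·x + 0.87·20000 = 133000
0.13·x = 133000 − 17400 = 115600
x = 115600 / 0.13 = 889230.7692

x = $889,230.77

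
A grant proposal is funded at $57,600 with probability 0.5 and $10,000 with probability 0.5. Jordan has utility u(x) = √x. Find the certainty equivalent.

$28,900

E[u] = 0.5·√57600 + 0.5·√10000 = 0.5·240 + 0.5·100 = 170
CE = (170)² = 28900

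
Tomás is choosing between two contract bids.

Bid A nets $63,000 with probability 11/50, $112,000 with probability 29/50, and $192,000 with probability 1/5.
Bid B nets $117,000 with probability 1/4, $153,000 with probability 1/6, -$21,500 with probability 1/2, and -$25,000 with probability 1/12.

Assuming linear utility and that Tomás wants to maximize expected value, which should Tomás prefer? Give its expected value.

Bid A = 11/50 × 63000 + 29/50 × 112000 + 1/5 × 192000 = 13860 + 64960 + 38400 = 117220
Bid B = 1/4 × 117000 + 1/6 × 153000 + 1/2 × (-21500) + 1/12 × (-25000) = 29250 + 25500 − 10750 − 2083.3333 = 41916.6667

Bid A ($117,220)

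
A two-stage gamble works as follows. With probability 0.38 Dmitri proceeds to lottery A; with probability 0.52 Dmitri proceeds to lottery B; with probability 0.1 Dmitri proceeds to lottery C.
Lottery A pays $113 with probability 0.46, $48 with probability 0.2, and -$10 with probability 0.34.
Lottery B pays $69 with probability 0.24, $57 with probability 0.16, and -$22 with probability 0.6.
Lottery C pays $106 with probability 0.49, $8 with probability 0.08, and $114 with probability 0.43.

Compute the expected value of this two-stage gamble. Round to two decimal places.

EV(A) = 0.46 × 113 + 0.2 × 48 + 0.34 × (-10) = 51.98 + 9.6 − 3.4 = 58.18
EV(B) = 0.24 × 69 + 0.16 × 57 + 0.6 × (-22) = 16.56 + 9.12 − 13.2 = 12.48
EV(C) = 0.49 × 106 + 0.08 × 8 + 0.43 × 114 = 51.94 + 0.64 + 49.02 = 101.6
Overall = 0.38 × 58.18 + 0.52 × 12.48 + 0.1 × 101.6 = 22.1084 + 6.4896 + 10.16 = 38.758

$38.76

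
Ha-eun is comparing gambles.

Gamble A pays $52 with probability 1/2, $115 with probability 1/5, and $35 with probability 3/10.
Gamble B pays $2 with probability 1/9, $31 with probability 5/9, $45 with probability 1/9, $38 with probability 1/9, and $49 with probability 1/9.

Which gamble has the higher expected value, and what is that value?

Gamble A = 1/2 × 52 + 1/5 × 115 + 3/10 × 35 = 26 + 23 + 10.5 = 59.5
Gamble B = 1/9 × 2 + 5/9 × 31 + 1/9 × 45 + 1/9 × 38 + 1/9 × 49 = 0.2222 + 17.2222 + 5 + 4.2222 + 5.4444 = 32.1111

Gamble A ($59.50)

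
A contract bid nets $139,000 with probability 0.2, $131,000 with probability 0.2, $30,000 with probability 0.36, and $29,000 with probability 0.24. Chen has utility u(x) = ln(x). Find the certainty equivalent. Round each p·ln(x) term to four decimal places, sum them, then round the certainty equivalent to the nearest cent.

$54,295.68

E[u] = 0.2·ln(139000) + 0.2·ln(131000) + 0.36·ln(30000) + 0.24·ln(29000) = 2.3684 + 2.3566 + 3.7112 + 2.4660 = 10.9022
CE = e^10.9022 ≈ 54295.68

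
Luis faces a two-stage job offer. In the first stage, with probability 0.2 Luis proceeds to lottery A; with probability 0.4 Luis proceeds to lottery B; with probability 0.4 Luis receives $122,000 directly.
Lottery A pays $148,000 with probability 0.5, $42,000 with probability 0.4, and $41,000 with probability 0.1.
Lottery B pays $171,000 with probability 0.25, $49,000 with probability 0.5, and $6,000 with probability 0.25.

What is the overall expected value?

EV(A) = 0.5 × 148000 + 0.4 × 42000 + 0.1 × 41000 = 74000 + 16800 + 4100 = 94900
EV(B) = 0.25 × 171000 + 0.5 × 49000 + 0.25 × 6000 = 42750 + 24500 + 1500 = 68750
Branch C: 122000 (certain)
Overall = 0.2 × 94900 + 0.4 × 68750 + 0.4 × 122000 = 18980 + 27500 + 48800 = 95280

$95,280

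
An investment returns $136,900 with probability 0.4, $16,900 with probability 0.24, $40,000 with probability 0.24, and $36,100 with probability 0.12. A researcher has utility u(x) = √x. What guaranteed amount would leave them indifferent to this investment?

E[u] = 0.4·√136900 + 0.24·√16900 + 0.24·√40000 + 0.12·√36100 = 0.4·370 + 0.24·130 + 0.24·200 + 0.12·190 = 250
CE = (250)² = 62500

$62,500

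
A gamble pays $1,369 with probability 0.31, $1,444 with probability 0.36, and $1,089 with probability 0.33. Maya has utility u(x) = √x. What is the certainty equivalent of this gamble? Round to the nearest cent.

E[u] = 0.31·√1369 + 0.36·√1444 + 0.33·√1089 = 0.31·37 + 0.36·38 + 0.33·33 = 36.04
CE = (36.04)² = 1298.8816

$1,298.88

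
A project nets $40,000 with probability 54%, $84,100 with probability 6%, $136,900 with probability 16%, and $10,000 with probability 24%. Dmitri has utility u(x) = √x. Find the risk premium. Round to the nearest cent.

E[u] = 0.54·√40000 + 0.06·√84100 + 0.16·√136900 + 0.24·√10000 = 0.54·200 + 0.06·290 + 0.16·370 + 0.24·100 = 208.6
CE = (208.6)² = 43513.96
Risk premium = EV − CE = 50950 − 43513.96 = 7436.04

$7,436.04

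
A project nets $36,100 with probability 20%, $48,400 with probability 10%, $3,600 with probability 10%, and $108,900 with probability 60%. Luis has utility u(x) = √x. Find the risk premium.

$8,064

E[u] = 0.2·√36100 + 0.1·√48400 + 0.1·√3600 + 0.6·√108900 = 0.2·190 + 0.1·220 + 0.1·60 + 0.6·330 = 264
CE = (264)² = 69696
Risk premium = EV − CE = 77760 − 69696 = 8064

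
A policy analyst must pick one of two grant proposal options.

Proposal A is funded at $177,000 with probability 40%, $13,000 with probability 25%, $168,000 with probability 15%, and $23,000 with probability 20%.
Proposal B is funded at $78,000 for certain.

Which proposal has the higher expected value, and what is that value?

Proposal A = 0.4 × 177000 + 0.25 × 13000 + 0.15 × 168000 + 0.2 × 23000 = 70800 + 3250 + 25200 + 4600 = 103850
Proposal B: 78000 (certain)

Proposal A ($103,850)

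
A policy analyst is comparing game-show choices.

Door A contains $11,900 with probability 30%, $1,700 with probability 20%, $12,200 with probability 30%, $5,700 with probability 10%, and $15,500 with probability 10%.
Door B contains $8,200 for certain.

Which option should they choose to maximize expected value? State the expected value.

Door A ($9,690)

Door A = 0.3 × 11900 + 0.2 × 1700 + 0.3 × 12200 + 0.1 × 5700 + 0.1 × 15500 = 3570 + 340 + 3660 + 570 + 1550 = 9690
Door B: 8200 (certain)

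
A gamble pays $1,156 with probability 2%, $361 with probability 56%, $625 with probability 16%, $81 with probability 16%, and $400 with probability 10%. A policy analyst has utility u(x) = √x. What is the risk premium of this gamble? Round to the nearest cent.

$26.30

E[u] = 0.02·√1156 + 0.56·√361 + 0.16·√625 + 0.16·√81 + 0.1·√400 = 0.02·34 + 0.56·19 + 0.16·25 + 0.16·9 + 0.1·20 = 18.76
CE = (18.76)² = 351.9376
Risk premium = EV − CE = 378.24 − 351.9376 = 26.3024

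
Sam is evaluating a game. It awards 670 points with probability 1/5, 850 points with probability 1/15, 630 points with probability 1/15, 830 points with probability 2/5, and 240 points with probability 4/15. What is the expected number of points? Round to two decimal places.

628.67 points

EV = 1/5 × 670 + 1/15 × 850 + 1/15 × 630 + 2/5 × 830 + 4/15 × 240 = 134 + 56.6667 + 42 + 332 + 64 = 628.6667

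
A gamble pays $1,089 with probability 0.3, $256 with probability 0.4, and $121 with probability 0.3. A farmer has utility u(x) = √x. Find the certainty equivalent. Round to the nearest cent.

$384.16

E[u] = 0.3·√1089 + 0.4·√256 + 0.3·√121 = 0.3·33 + 0.4·16 + 0.3·11 = 19.6
CE = (19.6)² = 384.16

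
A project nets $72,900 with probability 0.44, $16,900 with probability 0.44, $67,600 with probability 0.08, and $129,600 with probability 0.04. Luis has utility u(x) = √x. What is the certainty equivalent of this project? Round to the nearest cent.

E[u] = 0.44·√72900 + 0.44·√16900 + 0.08·√67600 + 0.04·√129600 = 0.44·270 + 0.44·130 + 0.08·260 + 0.04·360 = 211.2
CE = (211.2)² = 44605.44

$44,605.44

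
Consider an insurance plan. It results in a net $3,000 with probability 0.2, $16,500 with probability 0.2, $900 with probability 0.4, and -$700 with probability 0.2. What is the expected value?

$4,120

EV = 0.2 × 3000 + 0.2 × 16500 + 0.4 × 900 + 0.2 × (-700) = 600 + 3300 + 360 − 140 = 4120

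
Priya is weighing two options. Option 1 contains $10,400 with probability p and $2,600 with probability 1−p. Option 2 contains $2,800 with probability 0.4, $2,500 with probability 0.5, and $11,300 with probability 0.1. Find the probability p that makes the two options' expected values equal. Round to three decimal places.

p = 0.115

EV(Option 2) = 0.4 × 2800 + 0.5 × 2500 + 0.1 × 11300 = 1120 + 1250 + 1130 = 3500
p·10400 + (1−p)·2600 = 3500
7800p + 2600 = 3500
p = (3500 − 2600) / 7800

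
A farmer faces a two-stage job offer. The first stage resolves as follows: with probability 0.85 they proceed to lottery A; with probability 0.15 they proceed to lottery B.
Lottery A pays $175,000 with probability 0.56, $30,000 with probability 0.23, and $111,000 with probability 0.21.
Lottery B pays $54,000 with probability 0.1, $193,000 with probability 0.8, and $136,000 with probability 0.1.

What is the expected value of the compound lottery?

EV(A) = 0.56 × 175000 + 0.23 × 30000 + 0.21 × 111000 = 98000 + 6900 + 23310 = 128210
EV(B) = 0.1 × 54000 + 0.8 × 193000 + 0.1 × 136000 = 5400 + 154400 + 13600 = 173400
Overall = 0.85 × 128210 + 0.15 × 173400 = 108978.5 + 26010 = 134988.5

$134,988.50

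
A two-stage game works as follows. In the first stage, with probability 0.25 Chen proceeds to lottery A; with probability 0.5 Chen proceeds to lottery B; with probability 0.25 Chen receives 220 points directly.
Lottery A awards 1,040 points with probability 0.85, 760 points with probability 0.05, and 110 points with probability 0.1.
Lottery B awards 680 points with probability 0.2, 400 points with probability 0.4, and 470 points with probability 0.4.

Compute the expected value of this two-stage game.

EV(A) = 0.85 × 1040 + 0.05 × 760 + 0.1 × 110 = 884 + 38 + 11 = 933
EV(B) = 0.2 × 680 + 0.4 × 400 + 0.4 × 470 = 136 + 160 + 188 = 484
Branch C: 220 (certain)
Overall = 0.25 × 933 + 0.5 × 484 + 0.25 × 220 = 233.25 + 242 + 55 = 530.25

530.25 points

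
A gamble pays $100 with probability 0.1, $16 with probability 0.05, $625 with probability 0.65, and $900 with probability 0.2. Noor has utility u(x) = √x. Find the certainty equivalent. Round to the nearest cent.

$549.90

E[u] = 0.1·√100 + 0.05·√16 + 0.65·√625 + 0.2·√900 = 0.1·10 + 0.05·4 + 0.65·25 + 0.2·30 = 23.45
CE = (23.45)² = 549.9025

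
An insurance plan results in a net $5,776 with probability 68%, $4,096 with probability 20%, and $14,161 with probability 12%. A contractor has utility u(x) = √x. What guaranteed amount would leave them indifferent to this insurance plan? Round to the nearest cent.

E[u] = 0.68·√5776 + 0.2·√4096 + 0.12·√14161 = 0.68·76 + 0.2·64 + 0.12·119 = 78.76
CE = (78.76)² = 6203.1376

$6,203.14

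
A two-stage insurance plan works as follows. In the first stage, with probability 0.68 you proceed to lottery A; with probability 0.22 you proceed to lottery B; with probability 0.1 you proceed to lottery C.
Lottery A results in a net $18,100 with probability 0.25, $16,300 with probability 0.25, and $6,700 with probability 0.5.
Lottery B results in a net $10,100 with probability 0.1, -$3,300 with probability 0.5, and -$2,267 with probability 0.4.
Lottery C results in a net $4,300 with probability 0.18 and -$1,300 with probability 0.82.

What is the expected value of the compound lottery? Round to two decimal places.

EV(A) = 0.25 × 18100 + 0.25 × 16300 + 0.5 × 6700 = 4525 + 4075 + 3350 = 11950
EV(B) = 0.1 × 10100 + 0.5 × (-3300) + 0.4 × (-2267) = 1010 − 1650 − 906.8 = -1546.8
EV(C) = 0.18 × 4300 + 0.82 × (-1300) = 774 − 1066 = -292
Overall = 0.68 × 11950 + 0.22 × (-1546.8) + 0.1 × (-292) = 8126 − 340.296 − 29.2 = 7756.504

$7,756.50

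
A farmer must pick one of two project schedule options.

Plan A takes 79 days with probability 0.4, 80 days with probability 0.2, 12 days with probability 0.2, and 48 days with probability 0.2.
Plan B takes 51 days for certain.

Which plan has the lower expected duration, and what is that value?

Plan A = 0.4 × 79 + 0.2 × 80 + 0.2 × 12 + 0.2 × 48 = 31.6 + 16 + 2.4 + 9.6 = 59.6
Plan B: 51 (certain)

Plan B (51 days)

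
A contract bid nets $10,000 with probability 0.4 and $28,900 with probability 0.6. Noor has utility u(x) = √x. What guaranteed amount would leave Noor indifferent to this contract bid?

E[u] = 0.4·√10000 + 0.6·√28900 = 0.4·100 + 0.6·170 = 142
CE = (142)² = 20164

$20,164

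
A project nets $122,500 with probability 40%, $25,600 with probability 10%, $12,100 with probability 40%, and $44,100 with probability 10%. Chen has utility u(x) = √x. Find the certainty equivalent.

$48,841

E[u] = 0.4·√122500 + 0.1·√25600 + 0.4·√12100 + 0.1·√44100 = 0.4·350 + 0.1·160 + 0.4·110 + 0.1·210 = 221
CE = (221)² = 48841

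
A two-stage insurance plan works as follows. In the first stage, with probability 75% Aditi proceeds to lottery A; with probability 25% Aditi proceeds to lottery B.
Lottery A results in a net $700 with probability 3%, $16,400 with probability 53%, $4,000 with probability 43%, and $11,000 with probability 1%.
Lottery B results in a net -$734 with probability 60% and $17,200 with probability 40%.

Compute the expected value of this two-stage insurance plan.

EV(A) = 0.03 × 700 + 0.53 × 16400 + 0.43 × 4000 + 0.01 × 11000 = 21 + 8692 + 1720 + 110 = 10543
EV(B) = 0.6 × (-734) + 0.4 × 17200 = -440.4 + 6880 = 6439.6
Overall = 0.75 × 10543 + 0.25 × 6439.6 = 7907.25 + 1609.9 = 9517.15

$9,517.15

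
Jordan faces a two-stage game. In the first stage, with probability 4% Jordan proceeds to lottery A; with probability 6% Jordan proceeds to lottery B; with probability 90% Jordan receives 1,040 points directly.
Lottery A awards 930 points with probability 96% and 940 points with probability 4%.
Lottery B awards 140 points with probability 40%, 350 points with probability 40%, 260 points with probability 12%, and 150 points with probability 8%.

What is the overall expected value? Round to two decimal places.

EV(A) = 0.96 × 930 + 0.04 × 940 = 892.8 + 37.6 = 930.4
EV(B) = 0.4 × 140 + 0.4 × 350 + 0.12 × 260 + 0.08 × 150 = 56 + 140 + 31.2 + 12 = 239.2
Branch C: 1040 (certain)
Overall = 0.04 × 930.4 + 0.06 × 239.2 + 0.9 × 1040 = 37.216 + 14.352 + 936 = 987.568

987.57 points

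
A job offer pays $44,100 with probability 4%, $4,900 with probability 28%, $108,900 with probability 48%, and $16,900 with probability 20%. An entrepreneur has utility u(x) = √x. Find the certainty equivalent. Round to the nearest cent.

$45,113.76

E[u] = 0.04·√44100 + 0.28·√4900 + 0.48·√108900 + 0.2·√16900 = 0.04·210 + 0.28·70 + 0.48·330 + 0.2·130 = 212.4
CE = (212.4)² = 45113.76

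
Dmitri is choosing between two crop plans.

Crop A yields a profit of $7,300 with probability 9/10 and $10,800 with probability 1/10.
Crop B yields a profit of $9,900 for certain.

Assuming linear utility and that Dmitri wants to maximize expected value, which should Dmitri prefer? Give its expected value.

Crop B ($9,900)

Crop A = 9/10 × 7300 + 1/10 × 10800 = 6570 + 1080 = 7650
Crop B: 9900 (certain)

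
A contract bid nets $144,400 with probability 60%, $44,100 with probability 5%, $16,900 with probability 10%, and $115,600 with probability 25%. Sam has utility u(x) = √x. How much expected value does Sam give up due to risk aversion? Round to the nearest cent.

E[u] = 0.6·√144400 + 0.05·√44100 + 0.1·√16900 + 0.25·√115600 = 0.6·380 + 0.05·210 + 0.1·130 + 0.25·340 = 336.5
CE = (336.5)² = 113232.25
Risk premium = EV − CE = 119435 − 113232.25 = 6202.75

$6,202.75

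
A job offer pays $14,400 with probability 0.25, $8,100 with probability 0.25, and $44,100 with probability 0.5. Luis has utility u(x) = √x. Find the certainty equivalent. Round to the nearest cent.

E[u] = 0.25·√14400 + 0.25·√8100 + 0.5·√44100 = 0.25·120 + 0.25·90 + 0.5·210 = 157.5
CE = (157.5)² = 24806.25

$24,806.25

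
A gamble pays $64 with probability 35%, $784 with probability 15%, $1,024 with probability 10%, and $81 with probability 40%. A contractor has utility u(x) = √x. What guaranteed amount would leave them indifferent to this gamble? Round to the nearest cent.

$190.44

E[u] = 0.35·√64 + 0.15·√784 + 0.1·√1024 + 0.4·√81 = 0.35·8 + 0.15·28 + 0.1·32 + 0.4·9 = 13.8
CE = (13.8)² = 190.44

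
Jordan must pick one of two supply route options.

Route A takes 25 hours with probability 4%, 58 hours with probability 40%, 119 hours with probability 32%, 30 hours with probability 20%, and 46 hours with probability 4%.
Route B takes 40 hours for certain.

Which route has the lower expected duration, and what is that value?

Route B (40 hours)

Route A = 0.04 × 25 + 0.4 × 58 + 0.32 × 119 + 0.2 × 30 + 0.04 × 46 = 1 + 23.2 + 38.08 + 6 + 1.84 = 70.12
Route B: 40 (certain)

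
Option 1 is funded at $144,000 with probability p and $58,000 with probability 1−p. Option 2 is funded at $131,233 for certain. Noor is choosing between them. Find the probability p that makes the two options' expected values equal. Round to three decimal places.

p·144000 + (1−p)·58000 = 131233
86000p + 58000 = 131233
p = (131233 − 58000) / 86000

p = 0.852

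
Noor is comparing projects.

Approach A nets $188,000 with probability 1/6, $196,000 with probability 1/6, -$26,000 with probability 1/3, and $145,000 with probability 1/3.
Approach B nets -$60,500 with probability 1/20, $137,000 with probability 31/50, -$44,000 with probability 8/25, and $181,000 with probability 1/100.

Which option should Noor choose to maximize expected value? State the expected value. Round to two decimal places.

Approach A ($103,666.67)

Approach A = 1/6 × 188000 + 1/6 × 196000 + 1/3 × (-26000) + 1/3 × 145000 = 31333.3333 + 32666.6667 − 8666.6667 + 48333.3333 = 103666.6667
Approach B = 1/20 × (-60500) + 31/50 × 137000 + 8/25 × (-44000) + 1/100 × 181000 = -3025 + 84940 − 14080 + 1810 = 69645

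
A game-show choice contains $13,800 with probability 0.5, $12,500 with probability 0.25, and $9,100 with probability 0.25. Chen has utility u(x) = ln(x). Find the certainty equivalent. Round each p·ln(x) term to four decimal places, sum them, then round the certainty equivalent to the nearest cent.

$12,131.98

E[u] = 0.5·ln(13800) + 0.25·ln(12500) + 0.25·ln(9100) = 4.7662 + 2.3584 + 2.2790 = 9.4036
CE = e^9.4036 ≈ 12131.98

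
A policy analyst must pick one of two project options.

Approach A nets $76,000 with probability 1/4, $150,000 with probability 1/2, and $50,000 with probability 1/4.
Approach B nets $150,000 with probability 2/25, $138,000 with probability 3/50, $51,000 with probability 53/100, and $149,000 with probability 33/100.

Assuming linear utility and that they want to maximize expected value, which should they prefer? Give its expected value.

Approach A ($106,500)

Approach A = 1/4 × 76000 + 1/2 × 150000 + 1/4 × 50000 = 19000 + 75000 + 12500 = 106500
Approach B = 2/25 × 150000 + 3/50 × 138000 + 53/100 × 51000 + 33/100 × 149000 = 12000 + 8280 + 27030 + 49170 = 96480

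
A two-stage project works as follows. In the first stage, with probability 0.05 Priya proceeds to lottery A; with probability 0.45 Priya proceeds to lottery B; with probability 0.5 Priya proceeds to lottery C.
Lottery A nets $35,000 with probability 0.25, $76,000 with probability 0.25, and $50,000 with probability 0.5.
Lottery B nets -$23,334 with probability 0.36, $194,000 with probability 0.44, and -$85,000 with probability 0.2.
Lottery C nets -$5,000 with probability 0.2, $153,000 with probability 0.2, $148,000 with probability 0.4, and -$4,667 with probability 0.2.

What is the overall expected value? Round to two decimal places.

$73,552.69

EV(A) = 0.25 × 35000 + 0.25 × 76000 + 0.5 × 50000 = 8750 + 19000 + 25000 = 52750
EV(B) = 0.36 × (-23334) + 0.44 × 194000 + 0.2 × (-85000) = -8400.24 + 85360 − 17000 = 59959.76
EV(C) = 0.2 × (-5000) + 0.2 × 153000 + 0.4 × 148000 + 0.2 × (-4667) = -1000 + 30600 + 59200 − 933.4 = 87866.6
Overall = 0.05 × 52750 + 0.45 × 59959.76 + 0.5 × 87866.6 = 2637.5 + 26981.892 + 43933.3 = 73552.692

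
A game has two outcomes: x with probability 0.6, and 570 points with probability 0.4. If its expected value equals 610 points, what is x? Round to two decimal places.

x = 636.67 points

0.6·x + 0.4·570 = 610
0.6·x = 610 − 228 = 382
x = 382 / 0.6 = 636.6667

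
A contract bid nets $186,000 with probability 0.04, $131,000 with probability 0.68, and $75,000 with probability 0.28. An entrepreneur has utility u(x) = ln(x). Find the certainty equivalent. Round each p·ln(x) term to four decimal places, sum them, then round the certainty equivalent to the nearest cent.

E[u] = 0.04·ln(186000) + 0.68·ln(131000) + 0.28·ln(75000) = 0.4853 + 8.0124 + 3.1431 = 11.6408
CE = e^11.6408 ≈ 113641.04

$113,641.04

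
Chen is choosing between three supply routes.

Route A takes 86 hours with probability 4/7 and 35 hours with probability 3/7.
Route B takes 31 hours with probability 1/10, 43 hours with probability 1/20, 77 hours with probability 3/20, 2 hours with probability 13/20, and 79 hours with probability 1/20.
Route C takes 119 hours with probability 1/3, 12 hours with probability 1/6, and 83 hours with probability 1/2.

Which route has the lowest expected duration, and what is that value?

Route A = 4/7 × 86 + 3/7 × 35 = 49.1429 + 15 = 64.1429
Route B = 1/10 × 31 + 1/20 × 43 + 3/20 × 77 + 13/20 × 2 + 1/20 × 79 = 3.1 + 2.15 + 11.55 + 1.3 + 3.95 = 22.05
Route C = 1/3 × 119 + 1/6 × 12 + 1/2 × 83 = 39.6667 + 2 + 41.5 = 83.1667

Route B (22.05 hours)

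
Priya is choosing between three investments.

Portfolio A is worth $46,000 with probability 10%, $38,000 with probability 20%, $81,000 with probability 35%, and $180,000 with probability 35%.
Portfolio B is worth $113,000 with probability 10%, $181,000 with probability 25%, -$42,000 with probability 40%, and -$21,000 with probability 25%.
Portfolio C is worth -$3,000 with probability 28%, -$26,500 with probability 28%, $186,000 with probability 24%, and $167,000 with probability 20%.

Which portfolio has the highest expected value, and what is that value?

Portfolio A ($103,550)

Portfolio A = 0.1 × 46000 + 0.2 × 38000 + 0.35 × 81000 + 0.35 × 180000 = 4600 + 7600 + 28350 + 63000 = 103550
Portfolio B = 0.1 × 113000 + 0.25 × 181000 + 0.4 × (-42000) + 0.25 × (-21000) = 11300 + 45250 − 16800 − 5250 = 34500
Portfolio C = 0.28 × (-3000) + 0.28 × (-26500) + 0.24 × 186000 + 0.2 × 167000 = -840 − 7420 + 44640 + 33400 = 69780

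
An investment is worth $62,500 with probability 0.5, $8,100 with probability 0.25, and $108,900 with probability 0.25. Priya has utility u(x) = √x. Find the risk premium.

$7,600

E[u] = 0.5·√62500 + 0.25·√8100 + 0.25·√108900 = 0.5·250 + 0.25·90 + 0.25·330 = 230
CE = (230)² = 52900
Risk premium = EV − CE = 60500 − 52900 = 7600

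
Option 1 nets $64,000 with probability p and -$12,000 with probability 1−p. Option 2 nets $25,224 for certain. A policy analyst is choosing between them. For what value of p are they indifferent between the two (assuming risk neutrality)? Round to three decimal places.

p = 0.490

p·64000 + (1−p)·(-12000) = 25224
76000p − 12000 = 25224
p = (25224 + 12000) / 76000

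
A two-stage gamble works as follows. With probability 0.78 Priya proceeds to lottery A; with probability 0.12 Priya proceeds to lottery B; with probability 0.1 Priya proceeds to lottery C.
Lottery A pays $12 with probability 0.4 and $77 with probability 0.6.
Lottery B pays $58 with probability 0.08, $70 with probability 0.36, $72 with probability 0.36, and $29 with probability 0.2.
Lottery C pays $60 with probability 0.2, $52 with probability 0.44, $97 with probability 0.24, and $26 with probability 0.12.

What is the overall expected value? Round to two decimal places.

$53.30

EV(A) = 0.4 × 12 + 0.6 × 77 = 4.8 + 46.2 = 51
EV(B) = 0.08 × 58 + 0.36 × 70 + 0.36 × 72 + 0.2 × 29 = 4.64 + 25.2 + 25.92 + 5.8 = 61.56
EV(C) = 0.2 × 60 + 0.44 × 52 + 0.24 × 97 + 0.12 × 26 = 12 + 22.88 + 23.28 + 3.12 = 61.28
Overall = 0.78 × 51 + 0.12 × 61.56 + 0.1 × 61.28 = 39.78 + 7.3872 + 6.128 = 53.2952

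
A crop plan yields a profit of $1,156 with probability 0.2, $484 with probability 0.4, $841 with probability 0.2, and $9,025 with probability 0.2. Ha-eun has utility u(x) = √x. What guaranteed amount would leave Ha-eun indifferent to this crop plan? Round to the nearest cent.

$1,632.16

E[u] = 0.2·√1156 + 0.4·√484 + 0.2·√841 + 0.2·√9025 = 0.2·34 + 0.4·22 + 0.2·29 + 0.2·95 = 40.4
CE = (40.4)² = 1632.16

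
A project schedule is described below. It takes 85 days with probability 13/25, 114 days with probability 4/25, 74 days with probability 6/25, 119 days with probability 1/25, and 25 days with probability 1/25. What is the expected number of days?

EV = 13/25 × 85 + 4/25 × 114 + 6/25 × 74 + 1/25 × 119 + 1/25 × 25 = 44.2 + 18.24 + 17.76 + 4.76 + 1 = 85.96

85.96 days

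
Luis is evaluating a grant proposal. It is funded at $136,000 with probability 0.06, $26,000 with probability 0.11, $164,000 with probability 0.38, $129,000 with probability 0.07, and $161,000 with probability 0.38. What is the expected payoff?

$143,550

EV = 0.06 × 136000 + 0.11 × 26000 + 0.38 × 164000 + 0.07 × 129000 + 0.38 × 161000 = 8160 + 2860 + 62320 + 9030 + 61180 = 143550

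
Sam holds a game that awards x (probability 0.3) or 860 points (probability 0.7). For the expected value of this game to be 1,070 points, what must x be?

x = 1,560 points

0.3·x + 0.7·860 = 1070
0.3·x = 1070 − 602 = 468
x = 468 / 0.3 = 1560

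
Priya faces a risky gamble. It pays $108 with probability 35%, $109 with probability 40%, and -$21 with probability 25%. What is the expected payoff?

$76.15

EV = 0.35 × 108 + 0.4 × 109 + 0.25 × (-21) = 37.8 + 43.6 − 5.25 = 76.15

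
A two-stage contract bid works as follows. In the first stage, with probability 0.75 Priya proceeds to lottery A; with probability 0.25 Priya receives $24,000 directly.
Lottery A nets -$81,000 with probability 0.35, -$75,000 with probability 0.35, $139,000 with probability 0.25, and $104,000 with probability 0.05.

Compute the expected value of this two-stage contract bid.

-$4,987.50

EV(A) = 0.35 × (-81000) + 0.35 × (-75000) + 0.25 × 139000 + 0.05 × 104000 = -28350 − 26250 + 34750 + 5200 = -14650
Branch B: 24000 (certain)
Overall = 0.75 × (-14650) + 0.25 × 24000 = -10987.5 + 6000 = -4987.5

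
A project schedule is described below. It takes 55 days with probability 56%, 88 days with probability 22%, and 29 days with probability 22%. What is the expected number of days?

56.54 days

EV = 0.56 × 55 + 0.22 × 88 + 0.22 × 29 = 30.8 + 19.36 + 6.38 = 56.54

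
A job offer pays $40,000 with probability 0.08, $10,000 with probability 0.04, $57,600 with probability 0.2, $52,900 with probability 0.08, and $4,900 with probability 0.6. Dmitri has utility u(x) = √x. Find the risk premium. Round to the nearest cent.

$5,805.44

E[u] = 0.08·√40000 + 0.04·√10000 + 0.2·√57600 + 0.08·√52900 + 0.6·√4900 = 0.08·200 + 0.04·100 + 0.2·240 + 0.08·230 + 0.6·70 = 128.4
CE = (128.4)² = 16486.56
Risk premium = EV − CE = 22292 − 16486.56 = 5805.44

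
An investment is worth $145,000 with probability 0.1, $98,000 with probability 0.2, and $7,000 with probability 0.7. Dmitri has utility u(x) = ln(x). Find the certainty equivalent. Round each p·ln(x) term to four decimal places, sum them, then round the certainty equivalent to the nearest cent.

E[u] = 0.1·ln(145000) + 0.2·ln(98000) + 0.7·ln(7000) = 1.1884 + 2.2985 + 6.1976 = 9.6845
CE = e^9.6845 ≈ 16066.63

$16,066.63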